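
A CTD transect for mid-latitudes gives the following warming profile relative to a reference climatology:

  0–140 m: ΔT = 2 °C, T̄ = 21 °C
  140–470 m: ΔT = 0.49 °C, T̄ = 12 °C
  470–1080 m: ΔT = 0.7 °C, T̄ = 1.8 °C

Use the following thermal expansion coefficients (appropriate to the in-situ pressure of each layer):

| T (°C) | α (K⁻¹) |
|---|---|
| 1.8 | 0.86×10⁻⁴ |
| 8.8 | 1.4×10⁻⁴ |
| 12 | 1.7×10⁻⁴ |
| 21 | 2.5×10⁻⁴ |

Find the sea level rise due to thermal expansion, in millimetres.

130 mm

Layer 1 at 21 °C → α = 2.5×10⁻⁴ K⁻¹
Layer 2 at 12 °C → α = 1.7×10⁻⁴ K⁻¹
Layer 3 at 1.8 °C → α = 0.86×10⁻⁴ K⁻¹
0–140 m: 2.5×10⁻⁴ × 140 × 2 = 0.07000 m
Layer 2: 330 × 0.49 × 1.7×10⁻⁴ = 0.027489 m
0.7 × 0.86×10⁻⁴ × 610 = 0.036722 m
Δh = 0.07000 + 0.027489 + 0.036722 = 0.134211 m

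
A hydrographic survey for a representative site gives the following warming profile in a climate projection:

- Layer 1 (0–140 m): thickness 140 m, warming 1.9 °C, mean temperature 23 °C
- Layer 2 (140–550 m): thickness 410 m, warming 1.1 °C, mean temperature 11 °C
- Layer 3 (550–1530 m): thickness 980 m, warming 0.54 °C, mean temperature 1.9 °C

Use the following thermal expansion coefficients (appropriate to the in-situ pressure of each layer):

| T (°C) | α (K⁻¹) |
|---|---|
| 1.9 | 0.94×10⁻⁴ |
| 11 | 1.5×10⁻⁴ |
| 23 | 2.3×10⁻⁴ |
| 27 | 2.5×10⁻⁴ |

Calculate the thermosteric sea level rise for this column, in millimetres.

Layer 1 at 23 °C → α = 2.3×10⁻⁴ K⁻¹
Layer 2 at 11 °C → α = 1.5×10⁻⁴ K⁻¹
Layer 3 at 1.9 °C → α = 0.94×10⁻⁴ K⁻¹
0–140 m: 2.3×10⁻⁴ × 1.9 × 140 = 0.06118 m
Layer 2: 410 × 1.1 × 1.5×10⁻⁴ = 0.06765 m
Layer 3: 0.94×10⁻⁴ × 0.54 × 980 = 0.0497448 m
Δh = 0.06118 + 0.06765 + 0.0497448 = 0.1785748 m ≈ 179 mm

Δh = 179 mm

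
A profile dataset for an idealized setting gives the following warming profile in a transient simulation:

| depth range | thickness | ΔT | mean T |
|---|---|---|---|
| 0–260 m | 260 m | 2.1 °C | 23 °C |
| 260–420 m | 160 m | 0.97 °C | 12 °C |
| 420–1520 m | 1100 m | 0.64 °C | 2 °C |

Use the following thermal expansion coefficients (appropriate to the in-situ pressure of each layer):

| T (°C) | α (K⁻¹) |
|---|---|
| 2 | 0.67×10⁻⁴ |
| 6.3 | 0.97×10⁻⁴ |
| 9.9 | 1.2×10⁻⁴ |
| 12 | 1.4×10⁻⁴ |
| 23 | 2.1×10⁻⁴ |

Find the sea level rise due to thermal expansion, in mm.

Layer 1 at 23 °C → α = 2.1×10⁻⁴ K⁻¹
Layer 2 at 12 °C → α = 1.4×10⁻⁴ K⁻¹
Layer 3 at 2 °C → α = 0.67×10⁻⁴ K⁻¹
0–260 m: 2.1 × 2.1×10⁻⁴ × 260 = 0.11466 m
0.97 × 160 × 1.4×10⁻⁴ = 0.021728 m
420–1520 m: 1100 × 0.67×10⁻⁴ × 0.64 = 0.047168 m
Δh = 0.11466 + 0.021728 + 0.047168 = 0.183556 m

Δh = 180 mm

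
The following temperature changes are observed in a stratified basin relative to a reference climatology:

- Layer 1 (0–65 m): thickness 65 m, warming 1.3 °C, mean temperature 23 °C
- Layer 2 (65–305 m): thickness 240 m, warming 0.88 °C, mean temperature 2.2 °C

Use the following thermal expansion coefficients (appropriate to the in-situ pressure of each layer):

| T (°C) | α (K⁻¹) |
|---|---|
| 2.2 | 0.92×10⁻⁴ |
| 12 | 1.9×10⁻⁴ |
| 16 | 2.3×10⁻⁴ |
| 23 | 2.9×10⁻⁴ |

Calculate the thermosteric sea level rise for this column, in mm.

Layer 1 at 23 °C → α = 2.9×10⁻⁴ K⁻¹
Layer 2 at 2.2 °C → α = 0.92×10⁻⁴ K⁻¹
0–65 m: 65 × 2.9×10⁻⁴ × 1.3 = 0.024505 m
0.92×10⁻⁴ × 0.88 × 240 = 0.0194304 m
Δh = 0.024505 + 0.0194304 = 0.0439354 m

44 mm of thermosteric rise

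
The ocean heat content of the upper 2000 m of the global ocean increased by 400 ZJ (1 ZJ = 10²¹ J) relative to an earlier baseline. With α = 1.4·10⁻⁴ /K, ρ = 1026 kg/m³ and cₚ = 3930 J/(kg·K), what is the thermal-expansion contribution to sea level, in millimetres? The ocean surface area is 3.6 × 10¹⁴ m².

Δh ≈ 38.6 mm

Per unit area: Q = 400×10²¹ / (3.6×10¹⁴) ≈ 1.111×10⁹ J/m²
Δh = αQ/(ρcₚ) = 1.4×10⁻⁴ × 1.111×10⁹ / (1026 × 3930) ≈ 0.038575 m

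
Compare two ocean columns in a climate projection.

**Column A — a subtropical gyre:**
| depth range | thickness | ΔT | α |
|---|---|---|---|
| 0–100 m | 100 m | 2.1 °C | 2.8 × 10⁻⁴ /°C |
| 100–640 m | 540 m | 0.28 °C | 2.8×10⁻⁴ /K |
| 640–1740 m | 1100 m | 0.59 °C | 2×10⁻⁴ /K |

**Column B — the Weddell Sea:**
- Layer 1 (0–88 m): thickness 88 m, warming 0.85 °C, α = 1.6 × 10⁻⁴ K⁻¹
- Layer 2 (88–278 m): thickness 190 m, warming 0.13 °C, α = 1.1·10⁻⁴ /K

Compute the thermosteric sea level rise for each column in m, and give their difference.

A: 0.231 m; B: 0.0147 m; difference 0.216 m

A Layer 1: 2.8×10⁻⁴ × 2.1 × 100 = 0.05880 m
A 100–640 m: 2.8×10⁻⁴ × 0.28 × 540 = 0.042336 m
A 1100 × 0.59 × 2×10⁻⁴ = 0.12980 m
A total: 0.230936 m
B 0–88 m: 88 × 0.85 × 1.6×10⁻⁴ = 0.011968 m
B 88–278 m: 190 × 1.1×10⁻⁴ × 0.13 = 0.002717 m
B total: 0.014685 m
Difference: 0.230936 − 0.014685 = 0.216251 m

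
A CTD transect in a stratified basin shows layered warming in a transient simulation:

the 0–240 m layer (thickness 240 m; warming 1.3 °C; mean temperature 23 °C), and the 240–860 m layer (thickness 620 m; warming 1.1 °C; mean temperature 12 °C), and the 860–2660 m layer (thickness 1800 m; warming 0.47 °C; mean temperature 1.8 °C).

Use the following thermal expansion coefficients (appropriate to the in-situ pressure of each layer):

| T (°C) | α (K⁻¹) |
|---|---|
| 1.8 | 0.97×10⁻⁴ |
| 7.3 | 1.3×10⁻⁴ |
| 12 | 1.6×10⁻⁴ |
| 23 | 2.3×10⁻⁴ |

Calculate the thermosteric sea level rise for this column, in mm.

Layer 1 at 23 °C → α = 2.3×10⁻⁴ K⁻¹
Layer 2 at 12 °C → α = 1.6×10⁻⁴ K⁻¹
Layer 3 at 1.8 °C → α = 0.97×10⁻⁴ K⁻¹
240 × 1.3 × 2.3×10⁻⁴ = 0.07176 m
Layer 2: 620 × 1.1 × 1.6×10⁻⁴ = 0.10912 m
860–2660 m: 1800 × 0.97×10⁻⁴ × 0.47 = 0.082062 m
Δh = 0.07176 + 0.10912 + 0.082062 = 0.262942 m ≈ 260 mm

260 mm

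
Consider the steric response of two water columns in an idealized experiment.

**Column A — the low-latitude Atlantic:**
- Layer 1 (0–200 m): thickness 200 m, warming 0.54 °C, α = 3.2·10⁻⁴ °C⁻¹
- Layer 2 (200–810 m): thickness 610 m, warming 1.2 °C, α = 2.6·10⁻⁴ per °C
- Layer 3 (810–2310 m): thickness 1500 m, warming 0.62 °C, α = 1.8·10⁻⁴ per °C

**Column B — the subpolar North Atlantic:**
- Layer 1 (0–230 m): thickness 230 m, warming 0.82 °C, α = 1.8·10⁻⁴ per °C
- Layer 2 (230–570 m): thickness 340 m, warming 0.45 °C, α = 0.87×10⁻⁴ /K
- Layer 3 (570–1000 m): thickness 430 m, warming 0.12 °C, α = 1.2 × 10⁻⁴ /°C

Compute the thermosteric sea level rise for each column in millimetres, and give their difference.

A: 390 mm; B: 53 mm; difference 340 mm

A 0–200 m: 200 × 0.54 × 3.2×10⁻⁴ = 0.03456 m
A 2.6×10⁻⁴ × 610 × 1.2 = 0.19032 m
A 810–2310 m: 0.62 × 1.8×10⁻⁴ × 1500 = 0.16740 m
A total: 0.39228 m
B 230 × 0.82 × 1.8×10⁻⁴ = 0.033948 m
B Layer 2: 340 × 0.45 × 0.87×10⁻⁴ = 0.013311 m
B 1.2×10⁻⁴ × 430 × 0.12 = 0.006192 m
B total: 0.053451 m
Difference: 0.39228 − 0.053451 = 0.338829 m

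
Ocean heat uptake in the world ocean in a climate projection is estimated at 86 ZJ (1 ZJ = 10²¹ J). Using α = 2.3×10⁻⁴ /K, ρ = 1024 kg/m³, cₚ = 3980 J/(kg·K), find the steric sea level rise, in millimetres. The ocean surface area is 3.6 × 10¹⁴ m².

Per unit area: Q = 86×10²¹ / (3.6×10¹⁴) ≈ 2.389×10⁸ J/m²
Δh = αQ/(ρcₚ) = 2.3×10⁻⁴ × 2.389×10⁸ / (1024 × 3980) ≈ 0.013482 m

about 13 mm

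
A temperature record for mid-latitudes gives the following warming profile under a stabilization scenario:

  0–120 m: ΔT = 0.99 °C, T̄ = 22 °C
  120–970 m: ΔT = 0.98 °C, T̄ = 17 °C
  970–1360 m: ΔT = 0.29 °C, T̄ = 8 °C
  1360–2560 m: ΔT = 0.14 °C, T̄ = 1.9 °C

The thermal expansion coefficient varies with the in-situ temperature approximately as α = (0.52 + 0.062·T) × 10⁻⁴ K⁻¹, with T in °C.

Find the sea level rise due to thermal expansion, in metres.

Δh = 0.176 m

Layer 1: α = (0.52 + 0.062×22)×10⁻⁴ = 1.884×10⁻⁴ K⁻¹
Layer 2: α = (0.52 + 0.062×17)×10⁻⁴ = 1.574×10⁻⁴ K⁻¹
Layer 3: α = (0.52 + 0.062×8)×10⁻⁴ = 1.016×10⁻⁴ K⁻¹
Layer 4: α = (0.52 + 0.062×1.9)×10⁻⁴ = 0.6378×10⁻⁴ K⁻¹
0.99 × 1.884×10⁻⁴ × 120 = 0.02238192 m
850 × 0.98 × 1.574×10⁻⁴ = 0.1311142 m
Layer 3: 0.29 × 1.016×10⁻⁴ × 390 = 0.01149096 m
1360–2560 m: 0.14 × 1200 × 0.6378×10⁻⁴ = 0.01071504 m
Δh = 0.02238192 + 0.1311142 + 0.01149096 + 0.01071504 = 0.17570212 m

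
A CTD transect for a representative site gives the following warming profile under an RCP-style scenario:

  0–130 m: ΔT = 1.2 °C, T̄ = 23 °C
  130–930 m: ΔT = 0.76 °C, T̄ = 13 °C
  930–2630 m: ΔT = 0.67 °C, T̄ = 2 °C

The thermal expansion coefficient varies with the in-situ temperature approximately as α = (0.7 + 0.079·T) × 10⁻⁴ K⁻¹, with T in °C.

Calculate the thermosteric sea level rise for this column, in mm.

Layer 1: α = (0.7 + 0.079×23)×10⁻⁴ = 2.517×10⁻⁴ K⁻¹
Layer 2: α = (0.7 + 0.079×13)×10⁻⁴ = 1.727×10⁻⁴ K⁻¹
Layer 3: α = (0.7 + 0.079×2)×10⁻⁴ = 0.858×10⁻⁴ K⁻¹
1.2 × 2.517×10⁻⁴ × 130 = 0.0392652 m
Layer 2: 1.727×10⁻⁴ × 0.76 × 800 = 0.1050016 m
1700 × 0.67 × 0.858×10⁻⁴ = 0.0977262 m
Δh = 0.0392652 + 0.1050016 + 0.0977262 = 0.241993 m ≈ 242 mm

about 242 mm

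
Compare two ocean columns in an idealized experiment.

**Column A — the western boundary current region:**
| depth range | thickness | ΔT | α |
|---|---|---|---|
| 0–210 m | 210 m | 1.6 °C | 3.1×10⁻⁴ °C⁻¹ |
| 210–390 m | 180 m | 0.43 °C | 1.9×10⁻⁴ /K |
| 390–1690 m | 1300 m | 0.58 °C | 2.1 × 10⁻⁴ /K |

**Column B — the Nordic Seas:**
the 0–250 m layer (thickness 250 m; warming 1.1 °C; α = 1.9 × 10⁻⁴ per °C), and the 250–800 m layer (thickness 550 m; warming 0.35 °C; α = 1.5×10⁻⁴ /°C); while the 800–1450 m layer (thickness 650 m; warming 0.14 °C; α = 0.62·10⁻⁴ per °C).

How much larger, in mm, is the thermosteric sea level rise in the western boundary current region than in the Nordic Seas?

A Layer 1: 210 × 3.1×10⁻⁴ × 1.6 = 0.10416 m
A 1.9×10⁻⁴ × 180 × 0.43 = 0.014706 m
A 0.58 × 1300 × 2.1×10⁻⁴ = 0.15834 m
A total: 0.277206 m
B Layer 1: 250 × 1.1 × 1.9×10⁻⁴ = 0.05225 m
B Layer 2: 550 × 1.5×10⁻⁴ × 0.35 = 0.028875 m
B 0.62×10⁻⁴ × 650 × 0.14 = 0.005642 m
B total: 0.086767 m
Difference: 0.277206 − 0.086767 = 0.190439 m

190 mm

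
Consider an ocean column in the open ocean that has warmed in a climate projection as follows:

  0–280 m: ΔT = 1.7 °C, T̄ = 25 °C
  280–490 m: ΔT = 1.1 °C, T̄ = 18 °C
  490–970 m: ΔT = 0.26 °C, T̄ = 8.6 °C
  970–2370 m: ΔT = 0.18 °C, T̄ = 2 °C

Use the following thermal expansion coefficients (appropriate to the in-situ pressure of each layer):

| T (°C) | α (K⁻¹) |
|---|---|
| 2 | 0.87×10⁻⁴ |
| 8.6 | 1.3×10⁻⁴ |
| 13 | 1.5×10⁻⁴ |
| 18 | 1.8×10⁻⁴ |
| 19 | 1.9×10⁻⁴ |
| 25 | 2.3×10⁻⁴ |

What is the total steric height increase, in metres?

Layer 1 at 25 °C → α = 2.3×10⁻⁴ K⁻¹
Layer 2 at 18 °C → α = 1.8×10⁻⁴ K⁻¹
Layer 3 at 8.6 °C → α = 1.3×10⁻⁴ K⁻¹
Layer 4 at 2 °C → α = 0.87×10⁻⁴ K⁻¹
1.7 × 280 × 2.3×10⁻⁴ = 0.10948 m
280–490 m: 1.8×10⁻⁴ × 210 × 1.1 = 0.04158 m
490–970 m: 1.3×10⁻⁴ × 480 × 0.26 = 0.016224 m
970–2370 m: 0.18 × 1400 × 0.87×10⁻⁴ = 0.021924 m
Δh = 0.10948 + 0.04158 + 0.016224 + 0.021924 = 0.189208 m

Δh ≈ 0.189 m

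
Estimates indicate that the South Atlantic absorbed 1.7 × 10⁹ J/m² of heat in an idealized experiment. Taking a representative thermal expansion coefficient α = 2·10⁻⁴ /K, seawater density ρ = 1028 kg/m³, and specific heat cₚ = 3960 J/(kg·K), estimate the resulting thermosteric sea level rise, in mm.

Δh = αQ/(ρcₚ) = 2×10⁻⁴ × 1.7×10⁹ / (1028 × 3960) ≈ 0.08352 m

about 84 mm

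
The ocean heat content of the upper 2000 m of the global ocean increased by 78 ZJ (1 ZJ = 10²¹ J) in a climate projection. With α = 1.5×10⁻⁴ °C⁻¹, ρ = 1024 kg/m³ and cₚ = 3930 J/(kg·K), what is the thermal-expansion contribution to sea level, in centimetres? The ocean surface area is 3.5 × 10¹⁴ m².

0.831 cm

Per unit area: Q = 78×10²¹ / (3.5×10¹⁴) ≈ 2.229×10⁸ J/m²
Δh = αQ/(ρcₚ) = 1.5×10⁻⁴ × 2.229×10⁸ / (1024 × 3930) ≈ 0.0083082 m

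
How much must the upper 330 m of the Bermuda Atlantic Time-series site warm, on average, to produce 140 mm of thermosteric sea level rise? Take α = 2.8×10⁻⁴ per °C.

ΔT = Δh/(αH) = 0.14 / (2.8×10⁻⁴ × 330) ≈ 1.515 K

about 1.5 K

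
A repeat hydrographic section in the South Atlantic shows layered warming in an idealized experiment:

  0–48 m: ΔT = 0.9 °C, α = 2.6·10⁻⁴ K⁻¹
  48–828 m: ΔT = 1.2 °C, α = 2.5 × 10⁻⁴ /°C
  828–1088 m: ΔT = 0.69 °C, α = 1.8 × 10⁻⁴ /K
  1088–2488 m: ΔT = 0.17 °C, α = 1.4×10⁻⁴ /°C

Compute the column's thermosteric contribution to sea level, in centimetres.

Δh ≈ 31.1 cm

0–48 m: 48 × 0.9 × 2.6×10⁻⁴ = 0.011232 m
Layer 2: 1.2 × 2.5×10⁻⁴ × 780 = 0.23400 m
828–1088 m: 0.69 × 1.8×10⁻⁴ × 260 = 0.032292 m
Layer 4: 1400 × 1.4×10⁻⁴ × 0.17 = 0.03332 m
Δh = 0.011232 + 0.23400 + 0.032292 + 0.03332 = 0.310844 m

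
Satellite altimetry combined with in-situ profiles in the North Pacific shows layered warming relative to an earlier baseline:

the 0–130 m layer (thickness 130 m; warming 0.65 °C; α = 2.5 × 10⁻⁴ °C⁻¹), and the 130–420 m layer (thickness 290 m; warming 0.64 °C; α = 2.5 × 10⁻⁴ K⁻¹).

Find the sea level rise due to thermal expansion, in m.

2.5×10⁻⁴ × 0.65 × 130 = 0.021125 m
130–420 m: 2.5×10⁻⁴ × 290 × 0.64 = 0.04640 m
Δh = 0.021125 + 0.04640 = 0.067525 m

about 0.068 m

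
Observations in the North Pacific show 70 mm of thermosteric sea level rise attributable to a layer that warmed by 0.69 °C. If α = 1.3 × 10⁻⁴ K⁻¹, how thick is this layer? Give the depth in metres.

780 m

H = Δh/(αΔT) = 0.07 / (1.3×10⁻⁴ × 0.69) ≈ 780.4 m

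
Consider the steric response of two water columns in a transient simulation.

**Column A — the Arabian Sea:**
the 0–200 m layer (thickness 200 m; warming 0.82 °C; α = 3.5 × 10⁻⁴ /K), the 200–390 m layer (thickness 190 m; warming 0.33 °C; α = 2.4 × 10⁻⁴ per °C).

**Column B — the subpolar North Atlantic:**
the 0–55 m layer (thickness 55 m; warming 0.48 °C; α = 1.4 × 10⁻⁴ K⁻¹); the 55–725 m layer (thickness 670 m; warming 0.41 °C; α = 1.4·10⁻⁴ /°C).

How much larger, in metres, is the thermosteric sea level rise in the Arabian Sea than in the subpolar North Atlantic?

A Layer 1: 3.5×10⁻⁴ × 0.82 × 200 = 0.05740 m
A Layer 2: 190 × 0.33 × 2.4×10⁻⁴ = 0.015048 m
A total: 0.072448 m
B 0–55 m: 0.48 × 55 × 1.4×10⁻⁴ = 0.003696 m
B 0.41 × 670 × 1.4×10⁻⁴ = 0.038458 m
B total: 0.042154 m
Difference: 0.072448 − 0.042154 = 0.030294 m

Δh_A − Δh_B ≈ 0.030 m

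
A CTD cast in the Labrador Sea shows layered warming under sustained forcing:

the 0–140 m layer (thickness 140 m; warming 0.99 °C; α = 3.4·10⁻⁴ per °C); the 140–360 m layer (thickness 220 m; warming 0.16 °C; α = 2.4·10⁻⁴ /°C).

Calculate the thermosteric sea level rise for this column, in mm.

55.6 mm of thermosteric rise

0.99 × 140 × 3.4×10⁻⁴ = 0.047124 m
Layer 2: 0.16 × 2.4×10⁻⁴ × 220 = 0.008448 m
Δh = 0.047124 + 0.008448 = 0.055572 m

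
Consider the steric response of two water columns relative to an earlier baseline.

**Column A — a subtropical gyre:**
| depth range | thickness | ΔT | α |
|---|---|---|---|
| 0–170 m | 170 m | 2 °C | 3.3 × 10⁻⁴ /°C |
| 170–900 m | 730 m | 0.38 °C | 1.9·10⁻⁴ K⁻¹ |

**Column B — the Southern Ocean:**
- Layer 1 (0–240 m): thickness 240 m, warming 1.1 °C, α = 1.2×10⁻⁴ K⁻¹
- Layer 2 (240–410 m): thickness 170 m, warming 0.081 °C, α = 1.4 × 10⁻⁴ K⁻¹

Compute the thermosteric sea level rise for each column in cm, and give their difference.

A 0–170 m: 170 × 3.3×10⁻⁴ × 2 = 0.11220 m
A Layer 2: 1.9×10⁻⁴ × 0.38 × 730 = 0.052706 m
A total: 0.164906 m
B Layer 1: 240 × 1.2×10⁻⁴ × 1.1 = 0.03168 m
B 240–410 m: 1.4×10⁻⁴ × 0.081 × 170 = 0.0019278 m
B total: 0.0336078 m
Difference: 0.164906 − 0.0336078 = 0.1312982 m

Δh_A ≈ 16 cm, Δh_B ≈ 3.4 cm; difference ≈ 13 cm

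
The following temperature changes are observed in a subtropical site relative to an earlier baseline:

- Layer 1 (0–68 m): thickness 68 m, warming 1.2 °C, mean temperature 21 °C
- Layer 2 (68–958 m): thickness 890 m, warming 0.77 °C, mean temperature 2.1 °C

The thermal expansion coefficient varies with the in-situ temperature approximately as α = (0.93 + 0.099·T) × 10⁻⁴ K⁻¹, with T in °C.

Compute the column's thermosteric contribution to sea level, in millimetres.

Δh = 103 mm

Layer 1: α = (0.93 + 0.099×21)×10⁻⁴ = 3.009×10⁻⁴ K⁻¹
Layer 2: α = (0.93 + 0.099×2.1)×10⁻⁴ = 1.1379×10⁻⁴ K⁻¹
1.2 × 68 × 3.009×10⁻⁴ = 0.02455344 m
68–958 m: 0.77 × 1.1379×10⁻⁴ × 890 = 0.077980287 m
Δh = 0.02455344 + 0.077980287 = 0.102533727 m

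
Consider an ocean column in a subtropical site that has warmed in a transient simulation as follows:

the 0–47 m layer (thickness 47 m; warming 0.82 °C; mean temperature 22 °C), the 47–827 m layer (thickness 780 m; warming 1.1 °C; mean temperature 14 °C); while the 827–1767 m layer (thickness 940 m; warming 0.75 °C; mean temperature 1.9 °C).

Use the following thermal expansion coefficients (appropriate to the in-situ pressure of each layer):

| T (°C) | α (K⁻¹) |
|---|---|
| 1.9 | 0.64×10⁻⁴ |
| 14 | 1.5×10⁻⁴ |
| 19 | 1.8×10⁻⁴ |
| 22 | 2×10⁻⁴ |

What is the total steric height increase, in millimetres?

Δh = 180 mm

Layer 1 at 22 °C → α = 2×10⁻⁴ K⁻¹
Layer 2 at 14 °C → α = 1.5×10⁻⁴ K⁻¹
Layer 3 at 1.9 °C → α = 0.64×10⁻⁴ K⁻¹
Layer 1: 0.82 × 2×10⁻⁴ × 47 = 0.007708 m
Layer 2: 1.5×10⁻⁴ × 780 × 1.1 = 0.12870 m
Layer 3: 940 × 0.64×10⁻⁴ × 0.75 = 0.04512 m
Δh = 0.007708 + 0.12870 + 0.04512 = 0.181528 m ≈ 180 mm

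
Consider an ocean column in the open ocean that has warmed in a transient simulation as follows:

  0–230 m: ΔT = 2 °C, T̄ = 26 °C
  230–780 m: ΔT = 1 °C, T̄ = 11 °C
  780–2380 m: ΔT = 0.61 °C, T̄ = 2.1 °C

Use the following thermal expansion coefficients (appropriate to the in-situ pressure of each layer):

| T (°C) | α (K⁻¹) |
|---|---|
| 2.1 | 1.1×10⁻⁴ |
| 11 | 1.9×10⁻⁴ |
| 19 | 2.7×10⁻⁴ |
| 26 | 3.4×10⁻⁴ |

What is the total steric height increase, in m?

0.368 m

Layer 1 at 26 °C → α = 3.4×10⁻⁴ K⁻¹
Layer 2 at 11 °C → α = 1.9×10⁻⁴ K⁻¹
Layer 3 at 2.1 °C → α = 1.1×10⁻⁴ K⁻¹
Layer 1: 2 × 230 × 3.4×10⁻⁴ = 0.15640 m
1.9×10⁻⁴ × 550 × 1 = 0.10450 m
Layer 3: 1.1×10⁻⁴ × 0.61 × 1600 = 0.10736 m
Δh = 0.15640 + 0.10450 + 0.10736 = 0.36826 m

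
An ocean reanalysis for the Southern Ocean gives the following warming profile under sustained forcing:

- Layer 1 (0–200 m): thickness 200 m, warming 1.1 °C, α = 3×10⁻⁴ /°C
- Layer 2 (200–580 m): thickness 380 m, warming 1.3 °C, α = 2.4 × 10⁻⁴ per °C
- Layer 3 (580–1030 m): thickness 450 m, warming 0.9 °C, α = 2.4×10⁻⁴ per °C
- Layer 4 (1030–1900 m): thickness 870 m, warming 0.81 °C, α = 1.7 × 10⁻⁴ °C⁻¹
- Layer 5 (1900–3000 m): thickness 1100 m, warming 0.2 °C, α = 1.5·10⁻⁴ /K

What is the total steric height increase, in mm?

Δh = 435 mm

1.1 × 200 × 3×10⁻⁴ = 0.06600 m
1.3 × 380 × 2.4×10⁻⁴ = 0.11856 m
Layer 3: 2.4×10⁻⁴ × 0.9 × 450 = 0.09720 m
1.7×10⁻⁴ × 0.81 × 870 = 0.119799 m
1900–3000 m: 1.5×10⁻⁴ × 0.2 × 1100 = 0.03300 m
Δh = 0.06600 + 0.11856 + 0.09720 + 0.119799 + 0.03300 = 0.434559 m ≈ 435 mm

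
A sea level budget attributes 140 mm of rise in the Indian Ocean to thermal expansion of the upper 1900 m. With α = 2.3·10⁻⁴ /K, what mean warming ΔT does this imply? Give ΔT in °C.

0.320 °C

ΔT = Δh/(αH) = 0.14 / (2.3×10⁻⁴ × 1900) ≈ 0.3204 °C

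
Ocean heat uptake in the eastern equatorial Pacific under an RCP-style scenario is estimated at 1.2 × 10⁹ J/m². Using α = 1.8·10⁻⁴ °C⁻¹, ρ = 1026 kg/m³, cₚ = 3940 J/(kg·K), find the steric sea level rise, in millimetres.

Δh = αQ/(ρcₚ) = 1.8×10⁻⁴ × 1.2×10⁹ / (1026 × 3940) ≈ 0.053433 m

Δh = 53.4 mm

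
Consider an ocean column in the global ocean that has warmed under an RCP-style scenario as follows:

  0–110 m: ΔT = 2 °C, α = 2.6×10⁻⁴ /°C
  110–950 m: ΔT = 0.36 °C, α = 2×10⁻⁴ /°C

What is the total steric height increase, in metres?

about 0.118 m

2 × 2.6×10⁻⁴ × 110 = 0.05720 m
110–950 m: 840 × 0.36 × 2×10⁻⁴ = 0.06048 m
Δh = 0.05720 + 0.06048 = 0.11768 m ≈ 0.118 m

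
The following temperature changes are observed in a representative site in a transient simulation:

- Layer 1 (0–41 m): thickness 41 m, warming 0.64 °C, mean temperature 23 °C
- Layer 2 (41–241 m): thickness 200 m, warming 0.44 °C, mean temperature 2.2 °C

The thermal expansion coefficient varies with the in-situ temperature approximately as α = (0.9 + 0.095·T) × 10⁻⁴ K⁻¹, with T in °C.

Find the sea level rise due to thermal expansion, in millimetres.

Layer 1: α = (0.9 + 0.095×23)×10⁻⁴ = 3.085×10⁻⁴ K⁻¹
Layer 2: α = (0.9 + 0.095×2.2)×10⁻⁴ = 1.109×10⁻⁴ K⁻¹
0–41 m: 0.64 × 41 × 3.085×10⁻⁴ = 0.00809504 m
Layer 2: 1.109×10⁻⁴ × 200 × 0.44 = 0.0097592 m
Δh = 0.00809504 + 0.0097592 = 0.01785424 m

17.9 mm of thermosteric rise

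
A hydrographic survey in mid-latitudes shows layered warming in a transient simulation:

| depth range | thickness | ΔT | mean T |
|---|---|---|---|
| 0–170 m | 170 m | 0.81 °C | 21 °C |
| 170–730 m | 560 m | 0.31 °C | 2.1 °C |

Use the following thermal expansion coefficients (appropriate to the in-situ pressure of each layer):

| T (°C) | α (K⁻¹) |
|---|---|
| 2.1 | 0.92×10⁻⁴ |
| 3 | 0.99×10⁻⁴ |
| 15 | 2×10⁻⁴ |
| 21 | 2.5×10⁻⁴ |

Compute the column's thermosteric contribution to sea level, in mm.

Layer 1 at 21 °C → α = 2.5×10⁻⁴ K⁻¹
Layer 2 at 2.1 °C → α = 0.92×10⁻⁴ K⁻¹
Layer 1: 2.5×10⁻⁴ × 170 × 0.81 = 0.034425 m
Layer 2: 0.31 × 0.92×10⁻⁴ × 560 = 0.0159712 m
Δh = 0.034425 + 0.0159712 = 0.0503962 m ≈ 50.4 mm

about 50.4 mm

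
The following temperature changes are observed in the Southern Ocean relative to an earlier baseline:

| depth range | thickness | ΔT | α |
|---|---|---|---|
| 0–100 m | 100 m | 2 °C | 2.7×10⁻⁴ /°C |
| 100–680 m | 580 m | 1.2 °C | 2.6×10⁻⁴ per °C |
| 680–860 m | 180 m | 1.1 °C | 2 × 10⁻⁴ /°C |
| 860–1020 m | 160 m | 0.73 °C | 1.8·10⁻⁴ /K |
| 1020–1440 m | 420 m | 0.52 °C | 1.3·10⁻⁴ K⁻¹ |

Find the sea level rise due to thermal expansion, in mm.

2.7×10⁻⁴ × 100 × 2 = 0.05400 m
100–680 m: 1.2 × 580 × 2.6×10⁻⁴ = 0.18096 m
Layer 3: 2×10⁻⁴ × 1.1 × 180 = 0.03960 m
Layer 4: 1.8×10⁻⁴ × 160 × 0.73 = 0.021024 m
1020–1440 m: 0.52 × 1.3×10⁻⁴ × 420 = 0.028392 m
Δh = 0.05400 + 0.18096 + 0.03960 + 0.021024 + 0.028392 = 0.323976 m

324 mm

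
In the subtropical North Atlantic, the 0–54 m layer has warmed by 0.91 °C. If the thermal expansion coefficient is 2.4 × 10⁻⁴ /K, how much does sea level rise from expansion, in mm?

Δh = 11.8 mm

Δh = αΔT·H = 2.4×10⁻⁴ × 0.91 × 54 = 0.0117936 m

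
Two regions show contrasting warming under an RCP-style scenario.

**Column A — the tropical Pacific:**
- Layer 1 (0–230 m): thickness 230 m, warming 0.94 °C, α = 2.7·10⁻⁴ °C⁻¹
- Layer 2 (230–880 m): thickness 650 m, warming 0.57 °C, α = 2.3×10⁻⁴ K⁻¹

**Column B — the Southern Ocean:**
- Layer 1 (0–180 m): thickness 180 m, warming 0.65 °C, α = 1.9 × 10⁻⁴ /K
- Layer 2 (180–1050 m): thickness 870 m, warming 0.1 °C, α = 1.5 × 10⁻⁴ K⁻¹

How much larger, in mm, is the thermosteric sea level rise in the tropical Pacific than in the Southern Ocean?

108 mm larger

A Layer 1: 230 × 0.94 × 2.7×10⁻⁴ = 0.058374 m
A 650 × 0.57 × 2.3×10⁻⁴ = 0.085215 m
A total: 0.143589 m
B Layer 1: 1.9×10⁻⁴ × 0.65 × 180 = 0.02223 m
B 180–1050 m: 870 × 1.5×10⁻⁴ × 0.1 = 0.01305 m
B total: 0.03528 m
Difference: 0.143589 − 0.03528 = 0.108309 m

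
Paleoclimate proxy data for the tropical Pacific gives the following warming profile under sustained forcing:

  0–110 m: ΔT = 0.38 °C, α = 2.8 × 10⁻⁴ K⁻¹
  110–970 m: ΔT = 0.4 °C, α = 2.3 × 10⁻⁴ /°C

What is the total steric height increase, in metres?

0.091 m of thermosteric rise

0.38 × 110 × 2.8×10⁻⁴ = 0.011704 m
Layer 2: 860 × 2.3×10⁻⁴ × 0.4 = 0.07912 m
Δh = 0.011704 + 0.07912 = 0.090824 m ≈ 0.091 m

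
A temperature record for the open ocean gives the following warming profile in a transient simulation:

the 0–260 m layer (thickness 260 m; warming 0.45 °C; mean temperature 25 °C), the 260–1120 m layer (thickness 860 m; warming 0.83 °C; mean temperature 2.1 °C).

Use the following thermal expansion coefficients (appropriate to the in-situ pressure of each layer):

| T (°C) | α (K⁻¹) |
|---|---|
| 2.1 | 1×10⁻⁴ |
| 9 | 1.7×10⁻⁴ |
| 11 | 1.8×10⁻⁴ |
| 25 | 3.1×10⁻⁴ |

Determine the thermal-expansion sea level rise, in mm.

Layer 1 at 25 °C → α = 3.1×10⁻⁴ K⁻¹
Layer 2 at 2.1 °C → α = 1×10⁻⁴ K⁻¹
Layer 1: 3.1×10⁻⁴ × 260 × 0.45 = 0.03627 m
0.83 × 860 × 1×10⁻⁴ = 0.07138 m
Δh = 0.03627 + 0.07138 = 0.10765 m

Δh = 108 mm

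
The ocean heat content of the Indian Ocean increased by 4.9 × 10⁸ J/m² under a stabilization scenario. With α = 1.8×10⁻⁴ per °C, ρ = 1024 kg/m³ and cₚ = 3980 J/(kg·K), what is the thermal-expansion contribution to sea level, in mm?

Δh = αQ/(ρcₚ) = 1.8×10⁻⁴ × 4.9×10⁸ / (1024 × 3980) ≈ 0.021641 m

Δh = 21.6 mm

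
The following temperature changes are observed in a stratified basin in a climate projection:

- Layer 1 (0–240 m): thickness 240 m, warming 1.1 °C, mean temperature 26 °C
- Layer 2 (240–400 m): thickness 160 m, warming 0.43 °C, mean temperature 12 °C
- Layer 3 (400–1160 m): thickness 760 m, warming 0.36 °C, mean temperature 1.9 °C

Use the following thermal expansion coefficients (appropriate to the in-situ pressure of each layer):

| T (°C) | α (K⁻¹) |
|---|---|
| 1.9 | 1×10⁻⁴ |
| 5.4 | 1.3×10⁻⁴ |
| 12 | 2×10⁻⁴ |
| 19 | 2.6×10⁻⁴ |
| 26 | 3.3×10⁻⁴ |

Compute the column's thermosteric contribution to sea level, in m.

Layer 1 at 26 °C → α = 3.3×10⁻⁴ K⁻¹
Layer 2 at 12 °C → α = 2×10⁻⁴ K⁻¹
Layer 3 at 1.9 °C → α = 1×10⁻⁴ K⁻¹
0–240 m: 1.1 × 3.3×10⁻⁴ × 240 = 0.08712 m
Layer 2: 160 × 2×10⁻⁴ × 0.43 = 0.01376 m
400–1160 m: 760 × 1×10⁻⁴ × 0.36 = 0.02736 m
Δh = 0.08712 + 0.01376 + 0.02736 = 0.12824 m ≈ 0.128 m

0.128 m of thermosteric rise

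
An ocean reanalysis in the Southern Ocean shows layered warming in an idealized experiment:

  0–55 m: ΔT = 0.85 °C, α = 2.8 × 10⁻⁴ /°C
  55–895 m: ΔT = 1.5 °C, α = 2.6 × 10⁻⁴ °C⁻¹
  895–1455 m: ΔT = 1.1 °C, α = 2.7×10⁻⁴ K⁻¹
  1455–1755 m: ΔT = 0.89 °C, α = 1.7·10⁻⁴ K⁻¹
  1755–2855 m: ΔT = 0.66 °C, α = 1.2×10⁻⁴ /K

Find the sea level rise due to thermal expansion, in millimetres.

Δh ≈ 640 mm

55 × 2.8×10⁻⁴ × 0.85 = 0.01309 m
55–895 m: 1.5 × 840 × 2.6×10⁻⁴ = 0.32760 m
895–1455 m: 1.1 × 560 × 2.7×10⁻⁴ = 0.16632 m
Layer 4: 300 × 1.7×10⁻⁴ × 0.89 = 0.04539 m
1100 × 1.2×10⁻⁴ × 0.66 = 0.08712 m
Δh = 0.01309 + 0.32760 + 0.16632 + 0.04539 + 0.08712 = 0.63952 m ≈ 640 mm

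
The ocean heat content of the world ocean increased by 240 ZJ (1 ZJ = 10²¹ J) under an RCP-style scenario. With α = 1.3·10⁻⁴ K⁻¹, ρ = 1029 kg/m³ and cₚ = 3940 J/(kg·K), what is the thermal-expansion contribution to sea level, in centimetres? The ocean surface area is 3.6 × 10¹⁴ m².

Δh = 2.14 cm

Per unit area: Q = 240×10²¹ / (3.6×10¹⁴) ≈ 6.667×10⁸ J/m²
Δh = αQ/(ρcₚ) = 1.3×10⁻⁴ × 6.667×10⁸ / (1029 × 3940) ≈ 0.021378 m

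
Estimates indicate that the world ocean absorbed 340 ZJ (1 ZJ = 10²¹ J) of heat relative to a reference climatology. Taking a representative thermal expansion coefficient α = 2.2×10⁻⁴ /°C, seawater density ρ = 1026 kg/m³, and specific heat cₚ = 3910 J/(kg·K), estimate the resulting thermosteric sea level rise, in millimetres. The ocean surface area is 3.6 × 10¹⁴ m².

Per unit area: Q = 340×10²¹ / (3.6×10¹⁴) ≈ 9.444×10⁸ J/m²
Δh = αQ/(ρcₚ) = 2.2×10⁻⁴ × 9.444×10⁸ / (1026 × 3910) ≈ 0.051791 m

Δh = 51.8 mm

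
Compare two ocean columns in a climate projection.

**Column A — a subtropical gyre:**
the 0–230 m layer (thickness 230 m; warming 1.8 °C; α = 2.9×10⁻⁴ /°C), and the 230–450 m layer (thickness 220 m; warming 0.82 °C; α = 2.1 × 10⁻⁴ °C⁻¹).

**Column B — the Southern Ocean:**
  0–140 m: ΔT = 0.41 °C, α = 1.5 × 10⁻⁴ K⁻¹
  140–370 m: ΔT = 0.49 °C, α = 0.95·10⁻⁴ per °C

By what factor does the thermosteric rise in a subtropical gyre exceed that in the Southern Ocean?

A 0–230 m: 1.8 × 2.9×10⁻⁴ × 230 = 0.12006 m
A 2.1×10⁻⁴ × 220 × 0.82 = 0.037884 m
A total: 0.157944 m
B 140 × 0.41 × 1.5×10⁻⁴ = 0.00861 m
B 140–370 m: 0.95×10⁻⁴ × 230 × 0.49 = 0.0107065 m
B total: 0.0193165 m
Ratio: 0.157944 / 0.0193165 ≈ 8.177

≈ 8.18×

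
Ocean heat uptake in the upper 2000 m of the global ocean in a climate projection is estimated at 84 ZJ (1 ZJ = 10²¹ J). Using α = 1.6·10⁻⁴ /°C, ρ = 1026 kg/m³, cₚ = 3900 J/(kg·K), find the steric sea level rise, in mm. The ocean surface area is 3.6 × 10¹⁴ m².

9.33 mm of thermosteric rise

Per unit area: Q = 84×10²¹ / (3.6×10¹⁴) ≈ 2.333×10⁸ J/m²
Δh = αQ/(ρcₚ) = 1.6×10⁻⁴ × 2.333×10⁸ / (1026 × 3900) ≈ 0.0093287 m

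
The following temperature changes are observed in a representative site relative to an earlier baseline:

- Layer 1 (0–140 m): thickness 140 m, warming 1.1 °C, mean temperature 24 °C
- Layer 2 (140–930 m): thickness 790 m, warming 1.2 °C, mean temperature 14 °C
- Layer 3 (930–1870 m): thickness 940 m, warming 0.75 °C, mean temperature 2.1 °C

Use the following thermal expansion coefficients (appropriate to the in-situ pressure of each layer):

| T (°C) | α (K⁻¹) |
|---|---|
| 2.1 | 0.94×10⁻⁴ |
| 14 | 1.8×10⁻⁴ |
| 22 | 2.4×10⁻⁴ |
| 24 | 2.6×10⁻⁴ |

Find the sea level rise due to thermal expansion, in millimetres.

about 277 mm

Layer 1 at 24 °C → α = 2.6×10⁻⁴ K⁻¹
Layer 2 at 14 °C → α = 1.8×10⁻⁴ K⁻¹
Layer 3 at 2.1 °C → α = 0.94×10⁻⁴ K⁻¹
2.6×10⁻⁴ × 140 × 1.1 = 0.04004 m
140–930 m: 1.8×10⁻⁴ × 790 × 1.2 = 0.17064 m
940 × 0.94×10⁻⁴ × 0.75 = 0.06627 m
Δh = 0.04004 + 0.17064 + 0.06627 = 0.27695 m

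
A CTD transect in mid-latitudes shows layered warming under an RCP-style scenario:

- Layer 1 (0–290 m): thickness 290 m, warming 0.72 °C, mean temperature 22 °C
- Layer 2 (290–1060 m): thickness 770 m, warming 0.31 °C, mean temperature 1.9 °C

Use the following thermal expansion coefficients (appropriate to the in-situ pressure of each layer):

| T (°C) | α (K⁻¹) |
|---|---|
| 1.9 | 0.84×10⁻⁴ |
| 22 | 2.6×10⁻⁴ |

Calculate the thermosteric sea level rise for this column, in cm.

7.4 cm

Layer 1 at 22 °C → α = 2.6×10⁻⁴ K⁻¹
Layer 2 at 1.9 °C → α = 0.84×10⁻⁴ K⁻¹
0–290 m: 0.72 × 290 × 2.6×10⁻⁴ = 0.054288 m
770 × 0.84×10⁻⁴ × 0.31 = 0.0200508 m
Δh = 0.054288 + 0.0200508 = 0.0743388 m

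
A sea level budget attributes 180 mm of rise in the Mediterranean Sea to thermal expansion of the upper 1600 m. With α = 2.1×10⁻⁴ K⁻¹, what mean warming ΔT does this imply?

0.536 °C

ΔT = Δh/(αH) = 0.18 / (2.1×10⁻⁴ × 1600) ≈ 0.5357 °C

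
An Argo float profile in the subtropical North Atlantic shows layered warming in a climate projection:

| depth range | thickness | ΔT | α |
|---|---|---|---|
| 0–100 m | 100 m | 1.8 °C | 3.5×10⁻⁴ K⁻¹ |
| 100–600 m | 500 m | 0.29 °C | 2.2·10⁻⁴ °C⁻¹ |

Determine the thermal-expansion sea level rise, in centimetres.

Δh ≈ 9.49 cm

0–100 m: 100 × 3.5×10⁻⁴ × 1.8 = 0.06300 m
Layer 2: 2.2×10⁻⁴ × 0.29 × 500 = 0.03190 m
Δh = 0.06300 + 0.03190 = 0.09490 m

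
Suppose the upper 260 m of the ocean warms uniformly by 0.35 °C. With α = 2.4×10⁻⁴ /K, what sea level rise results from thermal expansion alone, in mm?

Δh = αΔT·H = 2.4×10⁻⁴ × 0.35 × 260 = 0.02184 m

Δh = 21.8 mm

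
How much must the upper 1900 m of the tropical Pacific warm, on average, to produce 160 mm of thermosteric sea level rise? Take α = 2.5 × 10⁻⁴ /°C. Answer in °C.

ΔT = Δh/(αH) = 0.16 / (2.5×10⁻⁴ × 1900) ≈ 0.3368 °C

ΔT ≈ 0.34 °C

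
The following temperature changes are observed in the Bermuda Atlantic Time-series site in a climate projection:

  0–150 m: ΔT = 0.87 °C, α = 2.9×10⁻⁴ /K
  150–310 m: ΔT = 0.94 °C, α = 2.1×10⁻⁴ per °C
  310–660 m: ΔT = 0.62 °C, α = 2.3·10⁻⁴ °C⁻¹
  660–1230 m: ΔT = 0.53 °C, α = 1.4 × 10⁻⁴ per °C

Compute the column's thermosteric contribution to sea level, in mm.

0–150 m: 150 × 0.87 × 2.9×10⁻⁴ = 0.037845 m
150–310 m: 2.1×10⁻⁴ × 160 × 0.94 = 0.031584 m
310–660 m: 2.3×10⁻⁴ × 0.62 × 350 = 0.04991 m
Layer 4: 570 × 1.4×10⁻⁴ × 0.53 = 0.042294 m
Δh = 0.037845 + 0.031584 + 0.04991 + 0.042294 = 0.161633 m ≈ 162 mm

Δh ≈ 162 mm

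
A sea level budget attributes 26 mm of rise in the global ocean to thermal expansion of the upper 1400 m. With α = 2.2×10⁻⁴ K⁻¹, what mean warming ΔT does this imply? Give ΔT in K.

ΔT = Δh/(αH) = 0.026 / (2.2×10⁻⁴ × 1400) ≈ 0.08442 K

ΔT ≈ 0.084 K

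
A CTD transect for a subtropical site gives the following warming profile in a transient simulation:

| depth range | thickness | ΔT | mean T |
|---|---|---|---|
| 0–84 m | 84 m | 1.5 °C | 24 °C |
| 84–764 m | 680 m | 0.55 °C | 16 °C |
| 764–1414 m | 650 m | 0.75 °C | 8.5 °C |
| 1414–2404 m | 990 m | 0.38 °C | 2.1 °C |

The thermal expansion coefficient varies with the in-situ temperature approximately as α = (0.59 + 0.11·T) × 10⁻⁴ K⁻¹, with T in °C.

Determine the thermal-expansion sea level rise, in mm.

Δh = 234 mm

Layer 1: α = (0.59 + 0.11×24)×10⁻⁴ = 3.23×10⁻⁴ K⁻¹
Layer 2: α = (0.59 + 0.11×16)×10⁻⁴ = 2.35×10⁻⁴ K⁻¹
Layer 3: α = (0.59 + 0.11×8.5)×10⁻⁴ = 1.525×10⁻⁴ K⁻¹
Layer 4: α = (0.59 + 0.11×2.1)×10⁻⁴ = 0.821×10⁻⁴ K⁻¹
0–84 m: 84 × 1.5 × 3.23×10⁻⁴ = 0.040698 m
Layer 2: 0.55 × 2.35×10⁻⁴ × 680 = 0.08789 m
764–1414 m: 1.525×10⁻⁴ × 0.75 × 650 = 0.07434375 m
1414–2404 m: 0.821×10⁻⁴ × 0.38 × 990 = 0.03088602 m
Δh = 0.040698 + 0.08789 + 0.07434375 + 0.03088602 = 0.23381777 m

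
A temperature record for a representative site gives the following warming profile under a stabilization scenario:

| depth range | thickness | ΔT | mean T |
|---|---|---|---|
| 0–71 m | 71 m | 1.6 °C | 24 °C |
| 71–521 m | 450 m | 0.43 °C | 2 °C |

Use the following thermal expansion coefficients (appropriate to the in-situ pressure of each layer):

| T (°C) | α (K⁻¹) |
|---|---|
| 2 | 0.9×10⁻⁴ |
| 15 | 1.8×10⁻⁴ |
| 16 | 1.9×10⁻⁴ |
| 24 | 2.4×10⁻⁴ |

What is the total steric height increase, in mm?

Layer 1 at 24 °C → α = 2.4×10⁻⁴ K⁻¹
Layer 2 at 2 °C → α = 0.9×10⁻⁴ K⁻¹
0–71 m: 1.6 × 71 × 2.4×10⁻⁴ = 0.027264 m
71–521 m: 0.43 × 0.9×10⁻⁴ × 450 = 0.017415 m
Δh = 0.027264 + 0.017415 = 0.044679 m

45 mm of thermosteric rise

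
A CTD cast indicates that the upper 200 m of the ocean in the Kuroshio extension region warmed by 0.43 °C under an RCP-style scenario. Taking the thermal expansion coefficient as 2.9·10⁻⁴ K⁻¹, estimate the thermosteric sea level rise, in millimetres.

Δh = αΔT·H = 2.9×10⁻⁴ × 0.43 × 200 = 0.02494 m

about 25 mm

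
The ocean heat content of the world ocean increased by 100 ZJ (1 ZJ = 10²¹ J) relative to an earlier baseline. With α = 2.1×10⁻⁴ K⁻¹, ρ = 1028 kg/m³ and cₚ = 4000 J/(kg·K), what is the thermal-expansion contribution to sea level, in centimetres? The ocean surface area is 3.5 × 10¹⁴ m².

Δh ≈ 1.46 cm

Per unit area: Q = 100×10²¹ / (3.5×10¹⁴) ≈ 2.857×10⁸ J/m²
Δh = αQ/(ρcₚ) = 2.1×10⁻⁴ × 2.857×10⁸ / (1028 × 4000) ≈ 0.014591 m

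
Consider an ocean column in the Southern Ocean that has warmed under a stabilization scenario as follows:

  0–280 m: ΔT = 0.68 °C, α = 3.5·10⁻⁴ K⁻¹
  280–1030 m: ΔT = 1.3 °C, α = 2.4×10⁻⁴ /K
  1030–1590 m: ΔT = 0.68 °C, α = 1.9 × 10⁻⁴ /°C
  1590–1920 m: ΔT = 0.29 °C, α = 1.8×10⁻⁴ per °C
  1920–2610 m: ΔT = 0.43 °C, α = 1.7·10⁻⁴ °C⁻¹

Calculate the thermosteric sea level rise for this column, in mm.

0–280 m: 0.68 × 3.5×10⁻⁴ × 280 = 0.06664 m
280–1030 m: 2.4×10⁻⁴ × 1.3 × 750 = 0.23400 m
1030–1590 m: 560 × 1.9×10⁻⁴ × 0.68 = 0.072352 m
330 × 0.29 × 1.8×10⁻⁴ = 0.017226 m
Layer 5: 690 × 0.43 × 1.7×10⁻⁴ = 0.050439 m
Δh = 0.06664 + 0.23400 + 0.072352 + 0.017226 + 0.050439 = 0.440657 m

Δh = 441 mm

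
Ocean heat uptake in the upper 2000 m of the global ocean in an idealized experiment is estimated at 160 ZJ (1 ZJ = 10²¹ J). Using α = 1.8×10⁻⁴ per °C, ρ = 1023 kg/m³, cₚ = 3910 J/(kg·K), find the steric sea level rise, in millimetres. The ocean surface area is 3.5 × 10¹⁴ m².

Per unit area: Q = 160×10²¹ / (3.5×10¹⁴) ≈ 4.571×10⁸ J/m²
Δh = αQ/(ρcₚ) = 1.8×10⁻⁴ × 4.571×10⁸ / (1023 × 3910) ≈ 0.02057 m

about 20.6 mm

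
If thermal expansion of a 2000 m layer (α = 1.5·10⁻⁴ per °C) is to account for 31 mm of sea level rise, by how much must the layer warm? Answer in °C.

ΔT = Δh/(αH) = 0.031 / (1.5×10⁻⁴ × 2000) ≈ 0.1033 °C

0.103 °C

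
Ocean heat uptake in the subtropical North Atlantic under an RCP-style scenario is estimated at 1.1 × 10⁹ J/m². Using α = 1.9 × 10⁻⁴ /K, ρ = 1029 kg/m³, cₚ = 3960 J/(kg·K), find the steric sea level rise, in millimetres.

Δh = αQ/(ρcₚ) = 1.9×10⁻⁴ × 1.1×10⁹ / (1029 × 3960) ≈ 0.05129 m

about 51 mm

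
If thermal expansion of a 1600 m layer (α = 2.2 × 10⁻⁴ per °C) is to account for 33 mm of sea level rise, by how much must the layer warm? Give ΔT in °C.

ΔT = Δh/(αH) = 0.033 / (2.2×10⁻⁴ × 1600) = 0.09375 °C

0.094 °C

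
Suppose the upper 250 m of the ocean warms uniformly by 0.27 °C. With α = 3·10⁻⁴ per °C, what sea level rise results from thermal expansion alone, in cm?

Δh = 2.03 cm

Δh = αΔT·H = 3×10⁻⁴ × 0.27 × 250 = 0.02025 m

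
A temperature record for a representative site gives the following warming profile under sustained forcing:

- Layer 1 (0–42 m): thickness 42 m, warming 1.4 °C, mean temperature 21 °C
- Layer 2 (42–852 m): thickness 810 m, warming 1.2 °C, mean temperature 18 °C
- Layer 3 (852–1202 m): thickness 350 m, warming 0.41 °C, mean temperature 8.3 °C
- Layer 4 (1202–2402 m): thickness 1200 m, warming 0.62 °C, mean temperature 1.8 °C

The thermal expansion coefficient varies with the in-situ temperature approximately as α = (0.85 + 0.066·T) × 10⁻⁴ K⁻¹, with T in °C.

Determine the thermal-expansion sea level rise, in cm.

30 cm

Layer 1: α = (0.85 + 0.066×21)×10⁻⁴ = 2.236×10⁻⁴ K⁻¹
Layer 2: α = (0.85 + 0.066×18)×10⁻⁴ = 2.038×10⁻⁴ K⁻¹
Layer 3: α = (0.85 + 0.066×8.3)×10⁻⁴ = 1.3978×10⁻⁴ K⁻¹
Layer 4: α = (0.85 + 0.066×1.8)×10⁻⁴ = 0.9688×10⁻⁴ K⁻¹
Layer 1: 2.236×10⁻⁴ × 1.4 × 42 = 0.01314768 m
810 × 2.038×10⁻⁴ × 1.2 = 0.1980936 m
852–1202 m: 0.41 × 1.3978×10⁻⁴ × 350 = 0.02005843 m
Layer 4: 0.9688×10⁻⁴ × 0.62 × 1200 = 0.07207872 m
Δh = 0.01314768 + 0.1980936 + 0.02005843 + 0.07207872 = 0.30337843 m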